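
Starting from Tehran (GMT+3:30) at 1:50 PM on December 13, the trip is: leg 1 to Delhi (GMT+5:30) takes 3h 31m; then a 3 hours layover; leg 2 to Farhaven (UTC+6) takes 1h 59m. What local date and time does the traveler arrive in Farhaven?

12:50 AM on Dec 14

Convert departure to UTC: 1:50 PM − 3:30 = 10:20 AM UTC on Dec 13.
Add 3 hours and 31 minutes leg 1 → 1:51 PM UTC.
Add 3 hours layover in Delhi → 4:51 PM UTC.
Add 1 hour and 59 minutes leg 2 → 6:50 PM UTC.
Farhaven is UTC+6:00, so local arrival = 6:50 PM + 6:00 = 12:50 AM on Dec 14.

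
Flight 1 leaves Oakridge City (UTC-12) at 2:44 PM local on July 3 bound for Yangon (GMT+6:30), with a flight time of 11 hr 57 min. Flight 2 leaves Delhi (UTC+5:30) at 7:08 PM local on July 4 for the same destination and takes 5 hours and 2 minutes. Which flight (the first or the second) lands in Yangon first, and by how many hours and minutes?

Flight 1 in UTC: 2:44 PM + 12:00 = 2:44 AM on Jul 4.
+11 hours 57 minutes → arrive 2:41 PM UTC on Jul 4.
Flight 2 in UTC: 7:08 PM − 5:30 = 1:38 PM on Jul 4.
+5 hours and 2 minutes → arrive 6:40 PM UTC on Jul 4.
Flight 1 lands earlier by 3 hours 59 minutes.

the first, by 3 hours 59 minutes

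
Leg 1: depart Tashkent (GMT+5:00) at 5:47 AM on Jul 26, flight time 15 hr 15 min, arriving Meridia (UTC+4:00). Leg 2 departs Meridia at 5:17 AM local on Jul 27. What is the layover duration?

Convert departure to UTC: 5:47 AM − 5:00 = 12:47 AM UTC on Jul 26.
Add 15 hours 15 minutes flight time → 4:02 PM UTC.
Meridia is UTC+4:00, so local arrival = 4:02 PM + 4:00 = 8:02 PM on Jul 26.
Layover = 5:17 AM − 8:02 PM (+1 day) = 9 hours 15 minutes.

9 hours 15 minutes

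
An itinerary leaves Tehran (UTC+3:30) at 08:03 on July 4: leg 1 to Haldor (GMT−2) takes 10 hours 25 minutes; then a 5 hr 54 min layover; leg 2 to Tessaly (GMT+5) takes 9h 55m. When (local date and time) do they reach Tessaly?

Convert departure to UTC: 08:03 − 3:30 = 04:33 UTC on Jul 4.
Add 10 hours and 25 minutes leg 1 → 14:58 UTC.
Add 5 hours and 54 minutes layover in Haldor → 20:52 UTC.
Add 9 hours and 55 minutes leg 2 → 06:47 UTC (Jul 5).
Tessaly is UTC+5:00, so local arrival = 06:47 + 5:00 = 11:47 on Jul 5.

11:47 on Jul 5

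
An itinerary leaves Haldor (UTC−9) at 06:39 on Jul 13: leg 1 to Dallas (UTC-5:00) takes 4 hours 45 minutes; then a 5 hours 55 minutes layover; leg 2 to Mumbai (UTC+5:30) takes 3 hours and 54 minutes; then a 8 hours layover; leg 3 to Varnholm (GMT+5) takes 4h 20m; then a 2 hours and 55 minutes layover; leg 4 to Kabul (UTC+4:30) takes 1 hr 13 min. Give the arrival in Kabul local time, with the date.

Convert departure to UTC: 06:39 + 9:00 = 15:39 UTC on Jul 13.
Add 4 hours and 45 minutes leg 1 → 20:24 UTC.
Add 5 hours and 55 minutes layover in Dallas → 02:19 UTC (Jul 14).
Add 3 hours 54 minutes leg 2 → 06:13 UTC.
Add 8 hours layover in Mumbai → 14:13 UTC.
Add 4 hours and 20 minutes leg 3 → 18:33 UTC.
Add 2 hours and 55 minutes layover in Varnholm → 21:28 UTC.
Add 1 hour and 13 minutes leg 4 → 22:41 UTC.
Kabul is UTC+4:30, so local arrival = 22:41 + 4:30 = 03:11 on Jul 15.

03:11 on Jul 15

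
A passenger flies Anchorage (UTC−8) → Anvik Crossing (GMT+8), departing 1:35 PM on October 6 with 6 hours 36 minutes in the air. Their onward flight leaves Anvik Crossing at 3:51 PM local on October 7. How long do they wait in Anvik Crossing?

Convert departure to UTC: 1:35 PM + 8:00 = 9:35 PM UTC on Oct 6.
Add 6 hours 36 minutes flight time → 4:11 AM UTC (Oct 7).
Anvik Crossing is UTC+8:00, so local arrival = 4:11 AM + 8:00 = 12:11 PM on Oct 7.
Layover = 3:51 PM − 12:11 PM = 3 hours 40 minutes.

3 hours 40 minutes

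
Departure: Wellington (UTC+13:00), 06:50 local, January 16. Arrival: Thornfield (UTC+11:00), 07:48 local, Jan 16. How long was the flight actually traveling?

2 hours 58 minutes

Departure in UTC: 06:50 − 13:00 = 17:50 on Jan 15.
Arrival in UTC: 07:48 − 11:00 = 20:48 on Jan 15.
Elapsed = 20:48 − 17:50 = 2 hours 58 minutes.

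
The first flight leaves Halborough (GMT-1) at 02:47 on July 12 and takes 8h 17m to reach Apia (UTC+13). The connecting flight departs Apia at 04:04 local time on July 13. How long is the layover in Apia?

3 hours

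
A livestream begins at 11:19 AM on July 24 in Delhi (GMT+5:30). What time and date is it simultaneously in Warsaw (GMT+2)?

In UTC: 11:19 AM − 5:30 = 5:49 AM on Jul 24.
Warsaw is UTC+2:00: 5:49 AM + 2:00 = 7:49 AM on Jul 24.

7:49 AM on July 24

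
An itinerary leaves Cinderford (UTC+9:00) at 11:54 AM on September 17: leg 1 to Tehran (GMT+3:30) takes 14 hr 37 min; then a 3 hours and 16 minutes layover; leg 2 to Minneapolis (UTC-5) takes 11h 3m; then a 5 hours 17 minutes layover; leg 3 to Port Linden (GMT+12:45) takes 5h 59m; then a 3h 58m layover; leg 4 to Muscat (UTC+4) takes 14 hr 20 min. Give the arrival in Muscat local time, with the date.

Convert departure to UTC: 11:54 AM − 9:00 = 2:54 AM UTC on Sep 17.
Add 14 hours and 37 minutes leg 1 → 5:31 PM UTC.
Add 3 hours 16 minutes layover in Tehran → 8:47 PM UTC.
Add 11 hours and 3 minutes leg 2 → 7:50 AM UTC (Sep 18).
Add 5 hours and 17 minutes layover in Minneapolis → 1:07 PM UTC.
Add 5 hours 59 minutes leg 3 → 7:06 PM UTC.
Add 3 hours 58 minutes layover in Port Linden → 11:04 PM UTC.
Add 14 hours and 20 minutes leg 4 → 1:24 PM UTC (Sep 19).
Muscat is UTC+4:00, so local arrival = 1:24 PM + 4:00 = 5:24 PM on Sep 19.

5:24 PM on Sep 19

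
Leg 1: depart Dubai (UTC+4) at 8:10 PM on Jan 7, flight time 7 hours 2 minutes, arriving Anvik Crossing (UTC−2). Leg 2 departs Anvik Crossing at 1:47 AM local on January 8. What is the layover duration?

4 hours 35 minutes

Convert departure to UTC: 8:10 PM − 4:00 = 4:10 PM UTC on Jan 7.
Add 7 hours and 2 minutes flight time → 11:12 PM UTC.
Anvik Crossing is UTC−2:00, so local arrival = 11:12 PM − 2:00 = 9:12 PM on Jan 7.
Layover = 1:47 AM − 9:12 PM (+1 day) = 4 hours 35 minutes.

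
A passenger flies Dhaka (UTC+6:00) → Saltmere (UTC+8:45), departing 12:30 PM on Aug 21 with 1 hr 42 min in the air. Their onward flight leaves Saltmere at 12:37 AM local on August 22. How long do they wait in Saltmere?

Convert departure to UTC: 12:30 PM − 6:00 = 6:30 AM UTC on Aug 21.
Add 1 hour and 42 minutes flight time → 8:12 AM UTC.
Saltmere is UTC+8:45, so local arrival = 8:12 AM + 8:45 = 4:57 PM on Aug 21.
Layover = 12:37 AM − 4:57 PM (+1 day) = 7 hours 40 minutes.

7 hours 40 minutes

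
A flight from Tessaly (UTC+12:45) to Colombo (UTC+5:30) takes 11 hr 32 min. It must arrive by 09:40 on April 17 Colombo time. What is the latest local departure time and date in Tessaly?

05:23 on April 17

Target arrival in UTC: 09:40 − 5:30 = 04:10 on Apr 17.
Subtract 11 hours and 32 minutes → departure 16:38 UTC on Apr 16.
Tessaly is UTC+12:45: 16:38 + 12:45 = 05:23 on Apr 17.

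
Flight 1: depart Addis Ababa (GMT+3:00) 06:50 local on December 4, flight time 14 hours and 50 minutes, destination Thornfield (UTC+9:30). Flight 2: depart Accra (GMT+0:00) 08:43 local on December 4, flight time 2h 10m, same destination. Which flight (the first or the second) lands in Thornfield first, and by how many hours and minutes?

the second, by 7 hours 47 minutes

Flight 1 in UTC: 06:50 − 3:00 = 03:50 on Dec 4.
+14 hours 50 minutes → arrive 18:40 UTC on Dec 4.
Flight 2 departs at 08:43 UTC (Dec 4).
+2 hours 10 minutes → arrive 10:53 UTC on Dec 4.
Flight 2 lands earlier by 7 hours 47 minutes.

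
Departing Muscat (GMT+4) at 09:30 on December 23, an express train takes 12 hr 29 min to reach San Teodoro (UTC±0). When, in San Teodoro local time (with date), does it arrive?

17:59 on December 23

Convert departure to UTC: 09:30 − 4:00 = 05:30 UTC on Dec 23.
Add 12 hours 29 minutes travel time → 17:59 UTC.
San Teodoro is UTC+0, so local arrival is the same: 17:59 on Dec 23.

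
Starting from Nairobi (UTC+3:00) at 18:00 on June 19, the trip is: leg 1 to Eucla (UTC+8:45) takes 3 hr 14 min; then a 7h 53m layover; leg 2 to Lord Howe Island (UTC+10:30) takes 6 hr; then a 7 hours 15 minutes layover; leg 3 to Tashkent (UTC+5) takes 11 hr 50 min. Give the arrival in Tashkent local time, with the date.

08:12 on Jun 21

Convert departure to UTC: 18:00 − 3:00 = 15:00 UTC on Jun 19.
Add 3 hours 14 minutes leg 1 → 18:14 UTC.
Add 7 hours 53 minutes layover in Eucla → 02:07 UTC (Jun 20).
Add 6 hours leg 2 → 08:07 UTC.
Add 7 hours and 15 minutes layover in Lord Howe Island → 15:22 UTC.
Add 11 hours and 50 minutes leg 3 → 03:12 UTC (Jun 21).
Tashkent is UTC+5:00, so local arrival = 03:12 + 5:00 = 08:12 on Jun 21.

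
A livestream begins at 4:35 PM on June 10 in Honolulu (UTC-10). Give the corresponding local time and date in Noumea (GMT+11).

1:35 PM on June 11

Noumea is 21:00 ahead of Honolulu.
Shift by the zone difference: 4:35 PM + 21:00 = 1:35 PM on Jun 11 in Noumea.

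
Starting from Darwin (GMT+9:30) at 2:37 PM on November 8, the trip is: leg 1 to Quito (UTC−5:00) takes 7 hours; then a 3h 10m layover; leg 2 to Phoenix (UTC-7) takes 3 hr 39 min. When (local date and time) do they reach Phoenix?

Convert departure to UTC: 2:37 PM − 9:30 = 5:07 AM UTC on Nov 8.
Add 7 hours leg 1 → 12:07 PM UTC.
Add 3 hours 10 minutes layover in Quito → 3:17 PM UTC.
Add 3 hours 39 minutes leg 2 → 6:56 PM UTC.
Phoenix is UTC−7:00, so local arrival = 6:56 PM − 7:00 = 11:56 AM on Nov 8.

11:56 AM on November 8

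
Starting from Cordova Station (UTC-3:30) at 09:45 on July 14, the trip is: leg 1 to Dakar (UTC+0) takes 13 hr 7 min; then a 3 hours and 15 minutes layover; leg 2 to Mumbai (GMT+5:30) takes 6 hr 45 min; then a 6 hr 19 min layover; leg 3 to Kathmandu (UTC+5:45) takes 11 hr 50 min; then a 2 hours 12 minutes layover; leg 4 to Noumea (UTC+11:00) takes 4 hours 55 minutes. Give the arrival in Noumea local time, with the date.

Convert departure to UTC: 09:45 + 3:30 = 13:15 UTC on Jul 14.
Add 13 hours 7 minutes leg 1 → 02:22 UTC (Jul 15).
Add 3 hours 15 minutes layover in Dakar → 05:37 UTC.
Add 6 hours 45 minutes leg 2 → 12:22 UTC.
Add 6 hours and 19 minutes layover in Mumbai → 18:41 UTC.
Add 11 hours and 50 minutes leg 3 → 06:31 UTC (Jul 16).
Add 2 hours and 12 minutes layover in Kathmandu → 08:43 UTC.
Add 4 hours and 55 minutes leg 4 → 13:38 UTC.
Noumea is UTC+11:00, so local arrival = 13:38 + 11:00 = 00:38 on Jul 17.

00:38 on July 17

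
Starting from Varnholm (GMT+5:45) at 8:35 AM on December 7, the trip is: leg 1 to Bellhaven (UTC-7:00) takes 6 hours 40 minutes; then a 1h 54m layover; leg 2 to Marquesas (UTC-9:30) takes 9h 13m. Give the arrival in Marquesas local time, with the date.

11:07 AM on December 7

Convert departure to UTC: 8:35 AM − 5:45 = 2:50 AM UTC on Dec 7.
Add 6 hours and 40 minutes leg 1 → 9:30 AM UTC.
Add 1 hour and 54 minutes layover in Bellhaven → 11:24 AM UTC.
Add 9 hours 13 minutes leg 2 → 8:37 PM UTC.
Marquesas is UTC−9:30, so local arrival = 8:37 PM − 9:30 = 11:07 AM on Dec 7.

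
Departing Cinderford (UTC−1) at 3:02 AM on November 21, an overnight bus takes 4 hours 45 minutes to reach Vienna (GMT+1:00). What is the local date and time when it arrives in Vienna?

9:47 AM on Nov 21

Convert departure to UTC: 3:02 AM + 1:00 = 4:02 AM UTC on Nov 21.
Add 4 hours and 45 minutes travel time → 8:47 AM UTC.
Vienna is UTC+1:00, so local arrival = 8:47 AM + 1:00 = 9:47 AM on Nov 21.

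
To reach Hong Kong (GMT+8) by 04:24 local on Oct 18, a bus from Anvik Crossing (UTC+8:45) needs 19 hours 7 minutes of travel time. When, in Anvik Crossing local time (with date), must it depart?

Target arrival in UTC: 04:24 − 8:00 = 20:24 on Oct 17.
Subtract 19 hours 7 minutes → departure 01:17 UTC on Oct 17.
Anvik Crossing is UTC+8:45: 01:17 + 8:45 = 10:02 on Oct 17.

10:02 on October 17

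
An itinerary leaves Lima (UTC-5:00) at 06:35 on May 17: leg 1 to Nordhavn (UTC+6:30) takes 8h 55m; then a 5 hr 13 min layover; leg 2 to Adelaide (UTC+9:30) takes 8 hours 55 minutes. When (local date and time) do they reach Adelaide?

20:08 on May 18

Convert departure to UTC: 06:35 + 5:00 = 11:35 UTC on May 17.
Add 8 hours and 55 minutes leg 1 → 20:30 UTC.
Add 5 hours 13 minutes layover in Nordhavn → 01:43 UTC (May 18).
Add 8 hours and 55 minutes leg 2 → 10:38 UTC.
Adelaide is UTC+9:30, so local arrival = 10:38 + 9:30 = 20:08 on May 18.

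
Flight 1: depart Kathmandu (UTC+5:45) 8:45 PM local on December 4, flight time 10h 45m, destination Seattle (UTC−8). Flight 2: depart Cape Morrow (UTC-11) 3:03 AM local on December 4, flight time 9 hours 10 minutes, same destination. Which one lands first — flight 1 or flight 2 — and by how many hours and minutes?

Flight 1 in UTC: 8:45 PM − 5:45 = 3:00 PM on Dec 4.
+10 hours and 45 minutes → arrive 1:45 AM UTC on Dec 5.
Flight 2 in UTC: 3:03 AM + 11:00 = 2:03 PM on Dec 4.
+9 hours and 10 minutes → arrive 11:13 PM UTC on Dec 4.
Flight 2 lands earlier by 2 hours 32 minutes.

the second, by 2 hours 32 minutes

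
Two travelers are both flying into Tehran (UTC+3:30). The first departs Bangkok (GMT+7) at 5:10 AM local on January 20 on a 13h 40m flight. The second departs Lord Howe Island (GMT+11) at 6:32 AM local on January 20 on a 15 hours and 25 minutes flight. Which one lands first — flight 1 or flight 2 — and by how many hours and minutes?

Flight 1 in UTC: 5:10 AM − 7:00 = 10:10 PM on Jan 19.
+13 hours 40 minutes → arrive 11:50 AM UTC on Jan 20.
Flight 2 in UTC: 6:32 AM − 11:00 = 7:32 PM on Jan 19.
+15 hours and 25 minutes → arrive 10:57 AM UTC on Jan 20.
Flight 2 lands earlier by 53 minutes.

the second, by 53 minutes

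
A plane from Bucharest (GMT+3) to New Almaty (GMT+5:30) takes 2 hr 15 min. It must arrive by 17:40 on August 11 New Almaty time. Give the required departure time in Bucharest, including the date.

Target arrival in UTC: 17:40 − 5:30 = 12:10 on Aug 11.
Subtract 2 hours and 15 minutes → departure 09:55 UTC on Aug 11.
Bucharest is UTC+3:00: 09:55 + 3:00 = 12:55 on Aug 11.

12:55 on Aug 11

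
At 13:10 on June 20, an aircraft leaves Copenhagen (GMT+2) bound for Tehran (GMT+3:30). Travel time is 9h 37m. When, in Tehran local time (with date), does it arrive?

00:17 on June 21

Convert departure to UTC: 13:10 − 2:00 = 11:10 UTC on Jun 20.
Add 9 hours 37 minutes travel time → 20:47 UTC.
Tehran is UTC+3:30, so local arrival = 20:47 + 3:30 = 00:17 on Jun 21.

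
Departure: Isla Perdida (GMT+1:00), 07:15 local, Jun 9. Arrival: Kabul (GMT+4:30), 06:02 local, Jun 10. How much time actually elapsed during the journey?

Kabul is 3:30 ahead of Isla Perdida.
Clock-face elapsed time (ignoring zones) is 22 hours 47 minutes.
Actual elapsed = 22 hours 47 minutes − 3:30 = 19 hours 17 minutes.

19 hours 17 minutes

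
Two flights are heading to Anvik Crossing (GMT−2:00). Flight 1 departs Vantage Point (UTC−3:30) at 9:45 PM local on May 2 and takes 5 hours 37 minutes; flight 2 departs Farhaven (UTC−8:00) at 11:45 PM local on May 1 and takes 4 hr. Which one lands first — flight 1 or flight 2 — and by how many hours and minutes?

the second, by 19 hours 7 minutes

Flight 1 in UTC: 9:45 PM + 3:30 = 1:15 AM on May 3.
+5 hours and 37 minutes → arrive 6:52 AM UTC on May 3.
Flight 2 in UTC: 11:45 PM + 8:00 = 7:45 AM on May 2.
+4 hours → arrive 11:45 AM UTC on May 2.
Flight 2 lands earlier by 19 hours 7 minutes.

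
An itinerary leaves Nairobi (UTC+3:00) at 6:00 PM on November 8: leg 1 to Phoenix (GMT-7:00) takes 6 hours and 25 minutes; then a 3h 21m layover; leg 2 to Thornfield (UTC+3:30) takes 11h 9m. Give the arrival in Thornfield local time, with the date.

3:25 PM on November 9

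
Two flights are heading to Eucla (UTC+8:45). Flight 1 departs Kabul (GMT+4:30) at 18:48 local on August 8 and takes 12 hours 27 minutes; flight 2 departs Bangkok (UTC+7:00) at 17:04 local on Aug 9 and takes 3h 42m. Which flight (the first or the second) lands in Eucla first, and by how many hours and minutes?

the first, by 11 hours 1 minute

Flight 1 in UTC: 18:48 − 4:30 = 14:18 on Aug 8.
+12 hours 27 minutes → arrive 02:45 UTC on Aug 9.
Flight 2 in UTC: 17:04 − 7:00 = 10:04 on Aug 9.
+3 hours 42 minutes → arrive 13:46 UTC on Aug 9.
Flight 1 lands earlier by 11 hours 1 minute.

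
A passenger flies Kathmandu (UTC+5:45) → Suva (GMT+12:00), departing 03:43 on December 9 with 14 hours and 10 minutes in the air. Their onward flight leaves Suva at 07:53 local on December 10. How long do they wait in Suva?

7 hours 45 minutes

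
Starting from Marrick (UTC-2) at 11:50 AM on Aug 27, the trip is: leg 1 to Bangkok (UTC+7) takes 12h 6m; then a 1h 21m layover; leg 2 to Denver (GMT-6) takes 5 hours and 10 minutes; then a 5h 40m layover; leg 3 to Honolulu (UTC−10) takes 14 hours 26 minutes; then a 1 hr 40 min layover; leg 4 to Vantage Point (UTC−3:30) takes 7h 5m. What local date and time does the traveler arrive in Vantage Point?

9:48 AM on Aug 29

Convert departure to UTC: 11:50 AM + 2:00 = 1:50 PM UTC on Aug 27.
Add 12 hours 6 minutes leg 1 → 1:56 AM UTC (Aug 28).
Add 1 hour 21 minutes layover in Bangkok → 3:17 AM UTC.
Add 5 hours 10 minutes leg 2 → 8:27 AM UTC.
Add 5 hours and 40 minutes layover in Denver → 2:07 PM UTC.
Add 14 hours and 26 minutes leg 3 → 4:33 AM UTC (Aug 29).
Add 1 hour 40 minutes layover in Honolulu → 6:13 AM UTC.
Add 7 hours 5 minutes leg 4 → 1:18 PM UTC.
Vantage Point is UTC−3:30, so local arrival = 1:18 PM − 3:30 = 9:48 AM on Aug 29.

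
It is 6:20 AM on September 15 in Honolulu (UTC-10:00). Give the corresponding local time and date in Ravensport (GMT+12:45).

In UTC: 6:20 AM + 10:00 = 4:20 PM on Sep 15.
Ravensport is UTC+12:45: 4:20 PM + 12:45 = 5:05 AM on Sep 16.

5:05 AM on September 16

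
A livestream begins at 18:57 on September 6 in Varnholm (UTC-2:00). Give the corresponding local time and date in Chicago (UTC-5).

15:57 on September 6

In UTC: 18:57 + 2:00 = 20:57 on Sep 6.
Chicago is UTC−5:00: 20:57 − 5:00 = 15:57 on Sep 6.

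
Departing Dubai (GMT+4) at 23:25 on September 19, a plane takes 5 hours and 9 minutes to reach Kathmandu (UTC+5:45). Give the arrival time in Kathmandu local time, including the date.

Convert departure to UTC: 23:25 − 4:00 = 19:25 UTC on Sep 19.
Add 5 hours 9 minutes travel time → 00:34 UTC (Sep 20).
Kathmandu is UTC+5:45, so local arrival = 00:34 + 5:45 = 06:19 on Sep 20.

06:19 on September 20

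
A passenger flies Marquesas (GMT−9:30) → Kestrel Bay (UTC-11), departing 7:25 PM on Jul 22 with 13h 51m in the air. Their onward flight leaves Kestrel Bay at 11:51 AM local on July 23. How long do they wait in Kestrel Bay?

Convert departure to UTC: 7:25 PM + 9:30 = 4:55 AM UTC on Jul 23.
Add 13 hours and 51 minutes flight time → 6:46 PM UTC.
Kestrel Bay is UTC−11:00, so local arrival = 6:46 PM − 11:00 = 7:46 AM on Jul 23.
Layover = 11:51 AM − 7:46 AM = 4 hours 5 minutes.

4 hours 5 minutes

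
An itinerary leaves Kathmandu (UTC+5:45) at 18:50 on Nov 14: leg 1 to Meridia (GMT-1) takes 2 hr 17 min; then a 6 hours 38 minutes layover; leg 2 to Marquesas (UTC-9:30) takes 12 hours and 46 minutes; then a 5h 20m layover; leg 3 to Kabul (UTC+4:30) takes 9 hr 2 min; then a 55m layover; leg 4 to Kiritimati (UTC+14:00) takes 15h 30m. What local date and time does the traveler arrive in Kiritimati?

07:33 on November 17

Convert departure to UTC: 18:50 − 5:45 = 13:05 UTC on Nov 14.
Add 2 hours and 17 minutes leg 1 → 15:22 UTC.
Add 6 hours 38 minutes layover in Meridia → 22:00 UTC.
Add 12 hours 46 minutes leg 2 → 10:46 UTC (Nov 15).
Add 5 hours and 20 minutes layover in Marquesas → 16:06 UTC.
Add 9 hours 2 minutes leg 3 → 01:08 UTC (Nov 16).
Add 55 minutes layover in Kabul → 02:03 UTC.
Add 15 hours and 30 minutes leg 4 → 17:33 UTC.
Kiritimati is UTC+14:00, so local arrival = 17:33 + 14:00 = 07:33 on Nov 17.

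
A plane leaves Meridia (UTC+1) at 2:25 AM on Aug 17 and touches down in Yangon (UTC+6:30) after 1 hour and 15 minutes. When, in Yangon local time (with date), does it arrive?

9:10 AM on August 17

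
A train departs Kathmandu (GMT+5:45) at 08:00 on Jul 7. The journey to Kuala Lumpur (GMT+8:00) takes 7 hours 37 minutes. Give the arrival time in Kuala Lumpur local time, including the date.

Convert departure to UTC: 08:00 − 5:45 = 02:15 UTC on Jul 7.
Add 7 hours 37 minutes travel time → 09:52 UTC.
Kuala Lumpur is UTC+8:00, so local arrival = 09:52 + 8:00 = 17:52 on Jul 7.

17:52 on July 7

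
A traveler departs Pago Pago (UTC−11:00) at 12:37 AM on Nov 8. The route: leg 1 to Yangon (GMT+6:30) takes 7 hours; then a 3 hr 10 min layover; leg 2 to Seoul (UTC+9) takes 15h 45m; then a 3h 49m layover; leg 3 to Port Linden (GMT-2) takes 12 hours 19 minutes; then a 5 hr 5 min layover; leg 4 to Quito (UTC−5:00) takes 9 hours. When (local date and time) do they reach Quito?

Convert departure to UTC: 12:37 AM + 11:00 = 11:37 AM UTC on Nov 8.
Add 7 hours leg 1 → 6:37 PM UTC.
Add 3 hours 10 minutes layover in Yangon → 9:47 PM UTC.
Add 15 hours 45 minutes leg 2 → 1:32 PM UTC (Nov 9).
Add 3 hours and 49 minutes layover in Seoul → 5:21 PM UTC.
Add 12 hours and 19 minutes leg 3 → 5:40 AM UTC (Nov 10).
Add 5 hours and 5 minutes layover in Port Linden → 10:45 AM UTC.
Add 9 hours leg 4 → 7:45 PM UTC.
Quito is UTC−5:00, so local arrival = 7:45 PM − 5:00 = 2:45 PM on Nov 10.

2:45 PM on Nov 10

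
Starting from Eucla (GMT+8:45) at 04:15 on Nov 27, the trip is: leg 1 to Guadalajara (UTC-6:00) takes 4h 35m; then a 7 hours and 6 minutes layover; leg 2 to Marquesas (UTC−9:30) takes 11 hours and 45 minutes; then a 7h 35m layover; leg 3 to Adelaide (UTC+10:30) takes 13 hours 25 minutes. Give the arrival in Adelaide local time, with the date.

Convert departure to UTC: 04:15 − 8:45 = 19:30 UTC on Nov 26.
Add 4 hours 35 minutes leg 1 → 00:05 UTC (Nov 27).
Add 7 hours and 6 minutes layover in Guadalajara → 07:11 UTC.
Add 11 hours and 45 minutes leg 2 → 18:56 UTC.
Add 7 hours 35 minutes layover in Marquesas → 02:31 UTC (Nov 28).
Add 13 hours 25 minutes leg 3 → 15:56 UTC.
Adelaide is UTC+10:30, so local arrival = 15:56 + 10:30 = 02:26 on Nov 29.

02:26 on Nov 29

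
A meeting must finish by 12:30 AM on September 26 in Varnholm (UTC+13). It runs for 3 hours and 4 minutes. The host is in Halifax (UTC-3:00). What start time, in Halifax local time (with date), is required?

Target end time in UTC: 12:30 AM − 13:00 = 11:30 AM on Sep 25.
Subtract 3 hours and 4 minutes → start 8:26 AM UTC on Sep 25.
Halifax is UTC−3:00: 8:26 AM − 3:00 = 5:26 AM on Sep 25.

5:26 AM on September 25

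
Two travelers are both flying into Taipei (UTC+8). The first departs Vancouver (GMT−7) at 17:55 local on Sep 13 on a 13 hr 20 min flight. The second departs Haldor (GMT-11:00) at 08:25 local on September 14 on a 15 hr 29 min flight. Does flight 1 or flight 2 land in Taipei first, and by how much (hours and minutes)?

Flight 1 in UTC: 17:55 + 7:00 = 00:55 on Sep 14.
+13 hours and 20 minutes → arrive 14:15 UTC on Sep 14.
Flight 2 in UTC: 08:25 + 11:00 = 19:25 on Sep 14.
+15 hours and 29 minutes → arrive 10:54 UTC on Sep 15.
Flight 1 lands earlier by 20 hours 39 minutes.

the first, by 20 hours 39 minutes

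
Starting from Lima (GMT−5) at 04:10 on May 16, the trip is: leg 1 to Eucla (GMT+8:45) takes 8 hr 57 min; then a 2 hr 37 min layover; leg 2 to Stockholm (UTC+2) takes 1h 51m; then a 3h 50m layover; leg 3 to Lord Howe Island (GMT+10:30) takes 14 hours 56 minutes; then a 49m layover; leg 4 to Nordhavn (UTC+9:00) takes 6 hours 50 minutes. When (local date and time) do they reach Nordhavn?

Convert departure to UTC: 04:10 + 5:00 = 09:10 UTC on May 16.
Add 8 hours and 57 minutes leg 1 → 18:07 UTC.
Add 2 hours 37 minutes layover in Eucla → 20:44 UTC.
Add 1 hour and 51 minutes leg 2 → 22:35 UTC.
Add 3 hours 50 minutes layover in Stockholm → 02:25 UTC (May 17).
Add 14 hours 56 minutes leg 3 → 17:21 UTC.
Add 49 minutes layover in Lord Howe Island → 18:10 UTC.
Add 6 hours 50 minutes leg 4 → 01:00 UTC (May 18).
Nordhavn is UTC+9:00, so local arrival = 01:00 + 9:00 = 10:00 on May 18.

10:00 on May 18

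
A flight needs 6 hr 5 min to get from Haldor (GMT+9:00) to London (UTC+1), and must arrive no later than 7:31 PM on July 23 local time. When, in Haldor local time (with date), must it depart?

9:26 PM on Jul 23

Target arrival in UTC: 7:31 PM − 1:00 = 6:31 PM on Jul 23.
Subtract 6 hours and 5 minutes → departure 12:26 PM UTC on Jul 23.
Haldor is UTC+9:00: 12:26 PM + 9:00 = 9:26 PM on Jul 23.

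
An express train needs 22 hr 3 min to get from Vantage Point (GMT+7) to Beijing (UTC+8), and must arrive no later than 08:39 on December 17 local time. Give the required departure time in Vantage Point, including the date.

Target arrival in UTC: 08:39 − 8:00 = 00:39 on Dec 17.
Subtract 22 hours 3 minutes → departure 02:36 UTC on Dec 16.
Vantage Point is UTC+7:00: 02:36 + 7:00 = 09:36 on Dec 16.

09:36 on December 16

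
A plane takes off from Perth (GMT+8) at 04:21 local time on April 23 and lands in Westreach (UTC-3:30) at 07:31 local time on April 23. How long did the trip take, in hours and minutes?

14 hours 40 minutes

Westreach is 11:30 behind Perth.
Clock-face elapsed time (ignoring zones) is 3 hours 10 minutes.
Actual elapsed = 3 hours 10 minutes + 11:30 = 14 hours 40 minutes.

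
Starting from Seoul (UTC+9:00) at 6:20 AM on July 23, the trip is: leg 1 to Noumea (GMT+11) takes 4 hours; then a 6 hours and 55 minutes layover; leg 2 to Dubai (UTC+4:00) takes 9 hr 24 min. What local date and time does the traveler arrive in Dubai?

9:39 PM on July 23

Convert departure to UTC: 6:20 AM − 9:00 = 9:20 PM UTC on Jul 22.
Add 4 hours leg 1 → 1:20 AM UTC (Jul 23).
Add 6 hours 55 minutes layover in Noumea → 8:15 AM UTC.
Add 9 hours and 24 minutes leg 2 → 5:39 PM UTC.
Dubai is UTC+4:00, so local arrival = 5:39 PM + 4:00 = 9:39 PM on Jul 23.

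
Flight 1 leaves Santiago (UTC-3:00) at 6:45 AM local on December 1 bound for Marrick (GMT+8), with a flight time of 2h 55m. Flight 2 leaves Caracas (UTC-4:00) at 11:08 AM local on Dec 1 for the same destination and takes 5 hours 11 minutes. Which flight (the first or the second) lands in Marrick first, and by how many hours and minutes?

Flight 1 in UTC: 6:45 AM + 3:00 = 9:45 AM on Dec 1.
+2 hours 55 minutes → arrive 12:40 PM UTC on Dec 1.
Flight 2 in UTC: 11:08 AM + 4:00 = 3:08 PM on Dec 1.
+5 hours and 11 minutes → arrive 8:19 PM UTC on Dec 1.
Flight 1 lands earlier by 7 hours 39 minutes.

the first, by 7 hours 39 minutes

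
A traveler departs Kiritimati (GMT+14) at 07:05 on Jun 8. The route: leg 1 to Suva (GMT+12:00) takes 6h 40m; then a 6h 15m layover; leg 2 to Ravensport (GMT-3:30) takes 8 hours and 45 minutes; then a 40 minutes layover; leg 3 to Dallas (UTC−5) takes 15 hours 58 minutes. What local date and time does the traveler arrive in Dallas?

02:23 on Jun 9

Convert departure to UTC: 07:05 − 14:00 = 17:05 UTC on Jun 7.
Add 6 hours 40 minutes leg 1 → 23:45 UTC.
Add 6 hours and 15 minutes layover in Suva → 06:00 UTC (Jun 8).
Add 8 hours 45 minutes leg 2 → 14:45 UTC.
Add 40 minutes layover in Ravensport → 15:25 UTC.
Add 15 hours and 58 minutes leg 3 → 07:23 UTC (Jun 9).
Dallas is UTC−5:00, so local arrival = 07:23 − 5:00 = 02:23 on Jun 9.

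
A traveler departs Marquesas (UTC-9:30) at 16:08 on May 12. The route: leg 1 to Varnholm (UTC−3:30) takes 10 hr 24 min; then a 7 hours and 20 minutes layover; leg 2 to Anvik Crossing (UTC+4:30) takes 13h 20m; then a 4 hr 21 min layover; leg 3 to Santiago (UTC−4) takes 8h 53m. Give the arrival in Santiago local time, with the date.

Convert departure to UTC: 16:08 + 9:30 = 01:38 UTC on May 13.
Add 10 hours 24 minutes leg 1 → 12:02 UTC.
Add 7 hours and 20 minutes layover in Varnholm → 19:22 UTC.
Add 13 hours and 20 minutes leg 2 → 08:42 UTC (May 14).
Add 4 hours 21 minutes layover in Anvik Crossing → 13:03 UTC.
Add 8 hours and 53 minutes leg 3 → 21:56 UTC.
Santiago is UTC−4:00, so local arrival = 21:56 − 4:00 = 17:56 on May 14.

17:56 on May 14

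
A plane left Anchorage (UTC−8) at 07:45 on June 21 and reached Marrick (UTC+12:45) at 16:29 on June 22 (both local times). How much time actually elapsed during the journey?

Departure in UTC: 07:45 + 8:00 = 15:45 on Jun 21.
Arrival in UTC: 16:29 − 12:45 = 03:44 on Jun 22.
Elapsed = 03:44 − 15:45 (+1 day) = 11 hours 59 minutes.

11 hours 59 minutes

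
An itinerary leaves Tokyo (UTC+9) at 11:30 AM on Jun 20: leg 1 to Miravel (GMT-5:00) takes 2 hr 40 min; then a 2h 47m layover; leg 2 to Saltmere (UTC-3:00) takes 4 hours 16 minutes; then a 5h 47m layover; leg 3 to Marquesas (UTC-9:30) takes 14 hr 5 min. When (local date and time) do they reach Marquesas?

Convert departure to UTC: 11:30 AM − 9:00 = 2:30 AM UTC on Jun 20.
Add 2 hours 40 minutes leg 1 → 5:10 AM UTC.
Add 2 hours and 47 minutes layover in Miravel → 7:57 AM UTC.
Add 4 hours 16 minutes leg 2 → 12:13 PM UTC.
Add 5 hours 47 minutes layover in Saltmere → 6:00 PM UTC.
Add 14 hours and 5 minutes leg 3 → 8:05 AM UTC (Jun 21).
Marquesas is UTC−9:30, so local arrival = 8:05 AM − 9:30 = 10:35 PM on Jun 20.

10:35 PM on June 20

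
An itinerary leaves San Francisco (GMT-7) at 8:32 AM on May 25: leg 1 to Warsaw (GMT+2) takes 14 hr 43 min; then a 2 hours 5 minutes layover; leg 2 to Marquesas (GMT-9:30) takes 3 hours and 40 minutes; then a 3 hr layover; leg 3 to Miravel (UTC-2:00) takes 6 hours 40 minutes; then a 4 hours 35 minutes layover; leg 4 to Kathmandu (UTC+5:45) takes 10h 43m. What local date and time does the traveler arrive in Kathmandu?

Convert departure to UTC: 8:32 AM + 7:00 = 3:32 PM UTC on May 25.
Add 14 hours 43 minutes leg 1 → 6:15 AM UTC (May 26).
Add 2 hours and 5 minutes layover in Warsaw → 8:20 AM UTC.
Add 3 hours 40 minutes leg 2 → 12:00 PM UTC.
Add 3 hours layover in Marquesas → 3:00 PM UTC.
Add 6 hours 40 minutes leg 3 → 9:40 PM UTC.
Add 4 hours 35 minutes layover in Miravel → 2:15 AM UTC (May 27).
Add 10 hours 43 minutes leg 4 → 12:58 PM UTC.
Kathmandu is UTC+5:45, so local arrival = 12:58 PM + 5:45 = 6:43 PM on May 27.

6:43 PM on May 27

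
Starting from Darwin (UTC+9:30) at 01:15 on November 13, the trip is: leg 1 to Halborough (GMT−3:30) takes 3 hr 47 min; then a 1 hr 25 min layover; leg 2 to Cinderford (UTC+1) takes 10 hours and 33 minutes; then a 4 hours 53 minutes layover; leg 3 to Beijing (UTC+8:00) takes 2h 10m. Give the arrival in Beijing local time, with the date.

22:33 on November 13

Convert departure to UTC: 01:15 − 9:30 = 15:45 UTC on Nov 12.
Add 3 hours and 47 minutes leg 1 → 19:32 UTC.
Add 1 hour and 25 minutes layover in Halborough → 20:57 UTC.
Add 10 hours 33 minutes leg 2 → 07:30 UTC (Nov 13).
Add 4 hours 53 minutes layover in Cinderford → 12:23 UTC.
Add 2 hours 10 minutes leg 3 → 14:33 UTC.
Beijing is UTC+8:00, so local arrival = 14:33 + 8:00 = 22:33 on Nov 13.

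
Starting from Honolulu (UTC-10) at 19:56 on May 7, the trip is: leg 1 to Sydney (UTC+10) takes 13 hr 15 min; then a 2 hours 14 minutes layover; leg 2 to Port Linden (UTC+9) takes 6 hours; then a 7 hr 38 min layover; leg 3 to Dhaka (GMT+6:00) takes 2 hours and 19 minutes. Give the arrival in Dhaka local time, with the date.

Convert departure to UTC: 19:56 + 10:00 = 05:56 UTC on May 8.
Add 13 hours 15 minutes leg 1 → 19:11 UTC.
Add 2 hours 14 minutes layover in Sydney → 21:25 UTC.
Add 6 hours leg 2 → 03:25 UTC (May 9).
Add 7 hours 38 minutes layover in Port Linden → 11:03 UTC.
Add 2 hours 19 minutes leg 3 → 13:22 UTC.
Dhaka is UTC+6:00, so local arrival = 13:22 + 6:00 = 19:22 on May 9.

19:22 on May 9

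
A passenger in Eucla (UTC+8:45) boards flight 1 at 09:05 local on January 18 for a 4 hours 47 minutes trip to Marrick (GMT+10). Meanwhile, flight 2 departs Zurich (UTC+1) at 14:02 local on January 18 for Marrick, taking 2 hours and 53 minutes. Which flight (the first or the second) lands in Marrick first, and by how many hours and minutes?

Flight 1 in UTC: 09:05 − 8:45 = 00:20 on Jan 18.
+4 hours and 47 minutes → arrive 05:07 UTC on Jan 18.
Flight 2 in UTC: 14:02 − 1:00 = 13:02 on Jan 18.
+2 hours and 53 minutes → arrive 15:55 UTC on Jan 18.
Flight 1 lands earlier by 10 hours 48 minutes.

the first, by 10 hours 48 minutes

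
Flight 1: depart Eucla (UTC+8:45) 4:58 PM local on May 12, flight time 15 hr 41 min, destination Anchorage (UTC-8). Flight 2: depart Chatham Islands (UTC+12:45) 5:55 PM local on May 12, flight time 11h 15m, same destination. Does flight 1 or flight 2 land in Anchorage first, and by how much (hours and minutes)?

the second, by 7 hours 29 minutes

Flight 1 in UTC: 4:58 PM − 8:45 = 8:13 AM on May 12.
+15 hours and 41 minutes → arrive 11:54 PM UTC on May 12.
Flight 2 in UTC: 5:55 PM − 12:45 = 5:10 AM on May 12.
+11 hours 15 minutes → arrive 4:25 PM UTC on May 12.
Flight 2 lands earlier by 7 hours 29 minutes.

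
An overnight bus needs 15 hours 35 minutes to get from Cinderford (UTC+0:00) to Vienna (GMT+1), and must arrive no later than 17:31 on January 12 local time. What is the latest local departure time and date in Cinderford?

Target arrival in UTC: 17:31 − 1:00 = 16:31 on Jan 12.
Subtract 15 hours 35 minutes → departure 00:56 UTC on Jan 12.
Cinderford is UTC+0, so departure is 00:56 on Jan 12.

00:56 on January 12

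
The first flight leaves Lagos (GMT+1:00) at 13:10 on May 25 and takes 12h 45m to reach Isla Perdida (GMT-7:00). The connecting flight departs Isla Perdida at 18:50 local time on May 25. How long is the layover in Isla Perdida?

55 minutes

Convert departure to UTC: 13:10 − 1:00 = 12:10 UTC on May 25.
Add 12 hours and 45 minutes flight time → 00:55 UTC (May 26).
Isla Perdida is UTC−7:00, so local arrival = 00:55 − 7:00 = 17:55 on May 25.
Layover = 18:50 − 17:55 = 55 minutes.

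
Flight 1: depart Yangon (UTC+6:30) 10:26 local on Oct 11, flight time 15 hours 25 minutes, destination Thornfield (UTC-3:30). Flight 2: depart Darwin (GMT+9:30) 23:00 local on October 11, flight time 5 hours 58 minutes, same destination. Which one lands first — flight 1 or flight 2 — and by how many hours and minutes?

the first, by 7 minutes

Flight 1 in UTC: 10:26 − 6:30 = 03:56 on Oct 11.
+15 hours and 25 minutes → arrive 19:21 UTC on Oct 11.
Flight 2 in UTC: 23:00 − 9:30 = 13:30 on Oct 11.
+5 hours 58 minutes → arrive 19:28 UTC on Oct 11.
Flight 1 lands earlier by 7 minutes.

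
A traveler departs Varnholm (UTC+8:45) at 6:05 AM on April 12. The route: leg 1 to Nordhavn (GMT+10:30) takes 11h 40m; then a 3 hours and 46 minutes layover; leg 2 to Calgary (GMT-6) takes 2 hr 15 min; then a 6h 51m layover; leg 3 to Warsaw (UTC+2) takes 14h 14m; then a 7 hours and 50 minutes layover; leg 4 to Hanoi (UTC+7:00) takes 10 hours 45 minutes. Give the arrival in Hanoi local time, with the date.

1:41 PM on Apr 14

Convert departure to UTC: 6:05 AM − 8:45 = 9:20 PM UTC on Apr 11.
Add 11 hours 40 minutes leg 1 → 9:00 AM UTC (Apr 12).
Add 3 hours and 46 minutes layover in Nordhavn → 12:46 PM UTC.
Add 2 hours and 15 minutes leg 2 → 3:01 PM UTC.
Add 6 hours 51 minutes layover in Calgary → 9:52 PM UTC.
Add 14 hours and 14 minutes leg 3 → 12:06 PM UTC (Apr 13).
Add 7 hours and 50 minutes layover in Warsaw → 7:56 PM UTC.
Add 10 hours 45 minutes leg 4 → 6:41 AM UTC (Apr 14).
Hanoi is UTC+7:00, so local arrival = 6:41 AM + 7:00 = 1:41 PM on Apr 14.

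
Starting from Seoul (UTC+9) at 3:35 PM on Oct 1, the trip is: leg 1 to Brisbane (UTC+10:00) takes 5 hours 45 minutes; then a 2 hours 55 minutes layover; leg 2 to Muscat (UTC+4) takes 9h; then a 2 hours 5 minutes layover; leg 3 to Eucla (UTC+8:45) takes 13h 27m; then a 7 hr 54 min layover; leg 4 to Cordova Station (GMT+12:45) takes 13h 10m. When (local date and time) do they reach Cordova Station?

Convert departure to UTC: 3:35 PM − 9:00 = 6:35 AM UTC on Oct 1.
Add 5 hours and 45 minutes leg 1 → 12:20 PM UTC.
Add 2 hours and 55 minutes layover in Brisbane → 3:15 PM UTC.
Add 9 hours leg 2 → 12:15 AM UTC (Oct 2).
Add 2 hours 5 minutes layover in Muscat → 2:20 AM UTC.
Add 13 hours 27 minutes leg 3 → 3:47 PM UTC.
Add 7 hours 54 minutes layover in Eucla → 11:41 PM UTC.
Add 13 hours 10 minutes leg 4 → 12:51 PM UTC (Oct 3).
Cordova Station is UTC+12:45, so local arrival = 12:51 PM + 12:45 = 1:36 AM on Oct 4.

1:36 AM on Oct 4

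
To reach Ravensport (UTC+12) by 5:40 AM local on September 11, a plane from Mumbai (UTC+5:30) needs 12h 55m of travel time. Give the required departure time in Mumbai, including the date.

Target arrival in UTC: 5:40 AM − 12:00 = 5:40 PM on Sep 10.
Subtract 12 hours 55 minutes → departure 4:45 AM UTC on Sep 10.
Mumbai is UTC+5:30: 4:45 AM + 5:30 = 10:15 AM on Sep 10.

10:15 AM on Sep 10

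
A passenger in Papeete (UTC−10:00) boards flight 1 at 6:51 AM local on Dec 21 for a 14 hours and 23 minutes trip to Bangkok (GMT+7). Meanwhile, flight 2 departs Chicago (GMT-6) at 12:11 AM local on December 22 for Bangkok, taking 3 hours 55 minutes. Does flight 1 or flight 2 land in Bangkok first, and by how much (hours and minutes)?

Flight 1 in UTC: 6:51 AM + 10:00 = 4:51 PM on Dec 21.
+14 hours and 23 minutes → arrive 7:14 AM UTC on Dec 22.
Flight 2 in UTC: 12:11 AM + 6:00 = 6:11 AM on Dec 22.
+3 hours and 55 minutes → arrive 10:06 AM UTC on Dec 22.
Flight 1 lands earlier by 2 hours 52 minutes.

the first, by 2 hours 52 minutes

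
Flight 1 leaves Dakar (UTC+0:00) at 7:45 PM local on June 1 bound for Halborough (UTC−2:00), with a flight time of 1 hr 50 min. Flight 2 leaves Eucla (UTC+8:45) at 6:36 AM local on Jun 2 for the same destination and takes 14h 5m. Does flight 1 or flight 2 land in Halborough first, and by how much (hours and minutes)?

the first, by 14 hours 21 minutes

Flight 1 departs at 7:45 PM UTC (Jun 1).
+1 hour 50 minutes → arrive 9:35 PM UTC on Jun 1.
Flight 2 in UTC: 6:36 AM − 8:45 = 9:51 PM on Jun 1.
+14 hours and 5 minutes → arrive 11:56 AM UTC on Jun 2.
Flight 1 lands earlier by 14 hours 21 minutes.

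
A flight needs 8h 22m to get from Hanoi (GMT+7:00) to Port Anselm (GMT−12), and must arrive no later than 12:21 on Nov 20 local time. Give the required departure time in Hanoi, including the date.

Target arrival in UTC: 12:21 + 12:00 = 00:21 on Nov 21.
Subtract 8 hours and 22 minutes → departure 15:59 UTC on Nov 20.
Hanoi is UTC+7:00: 15:59 + 7:00 = 22:59 on Nov 20.

22:59 on November 20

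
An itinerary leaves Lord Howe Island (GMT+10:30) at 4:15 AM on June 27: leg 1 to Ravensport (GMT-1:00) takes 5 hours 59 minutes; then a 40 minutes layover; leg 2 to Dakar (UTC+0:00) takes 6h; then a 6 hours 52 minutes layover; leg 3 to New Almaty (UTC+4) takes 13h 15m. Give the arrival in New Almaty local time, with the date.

Convert departure to UTC: 4:15 AM − 10:30 = 5:45 PM UTC on Jun 26.
Add 5 hours 59 minutes leg 1 → 11:44 PM UTC.
Add 40 minutes layover in Ravensport → 12:24 AM UTC (Jun 27).
Add 6 hours leg 2 → 6:24 AM UTC.
Add 6 hours 52 minutes layover in Dakar → 1:16 PM UTC.
Add 13 hours and 15 minutes leg 3 → 2:31 AM UTC (Jun 28).
New Almaty is UTC+4:00, so local arrival = 2:31 AM + 4:00 = 6:31 AM on Jun 28.

6:31 AM on Jun 28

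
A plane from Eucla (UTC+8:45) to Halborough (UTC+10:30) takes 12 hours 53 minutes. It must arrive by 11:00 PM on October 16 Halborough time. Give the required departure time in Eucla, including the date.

8:22 AM on October 16

Target arrival in UTC: 11:00 PM − 10:30 = 12:30 PM on Oct 16.
Subtract 12 hours 53 minutes → departure 11:37 PM UTC on Oct 15.
Eucla is UTC+8:45: 11:37 PM + 8:45 = 8:22 AM on Oct 16.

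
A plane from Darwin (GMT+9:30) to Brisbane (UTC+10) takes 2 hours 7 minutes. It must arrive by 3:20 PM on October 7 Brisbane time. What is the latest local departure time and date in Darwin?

Target arrival in UTC: 3:20 PM − 10:00 = 5:20 AM on Oct 7.
Subtract 2 hours 7 minutes → departure 3:13 AM UTC on Oct 7.
Darwin is UTC+9:30: 3:13 AM + 9:30 = 12:43 PM on Oct 7.

12:43 PM on October 7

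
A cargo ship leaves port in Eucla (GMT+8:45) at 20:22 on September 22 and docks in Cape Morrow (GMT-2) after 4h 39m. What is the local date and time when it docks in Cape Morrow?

Convert departure to UTC: 20:22 − 8:45 = 11:37 UTC on Sep 22.
Add 4 hours 39 minutes travel time → 16:16 UTC.
Cape Morrow is UTC−2:00, so local arrival = 16:16 − 2:00 = 14:16 on Sep 22.

14:16 on September 22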